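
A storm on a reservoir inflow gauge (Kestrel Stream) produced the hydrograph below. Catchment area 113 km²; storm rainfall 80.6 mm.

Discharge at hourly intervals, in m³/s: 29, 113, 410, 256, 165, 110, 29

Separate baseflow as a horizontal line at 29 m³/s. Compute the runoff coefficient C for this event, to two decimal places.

ΣQ_DR = 909.0 m³/s; V = ΣQ_DR·Δt = 3.272 × 10^6 m³.
Runoff depth d = V / A = 28.96 mm.
C = d / P = 28.96 / 80.6 = 0.36.

C ≈ 0.36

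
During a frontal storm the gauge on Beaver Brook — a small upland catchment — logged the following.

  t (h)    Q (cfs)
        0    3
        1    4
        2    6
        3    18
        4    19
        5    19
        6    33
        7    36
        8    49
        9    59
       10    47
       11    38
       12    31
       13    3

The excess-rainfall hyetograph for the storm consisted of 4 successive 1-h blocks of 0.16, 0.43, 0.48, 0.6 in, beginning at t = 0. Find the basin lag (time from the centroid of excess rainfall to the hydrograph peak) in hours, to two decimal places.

t_L ≈ 6.59 h

Centroid of excess rainfall: t_c = Σ P_i·t̄_i / ΣP_i = 2.4102 h (block centres at 0.5, 1.5, 2.5, 3.5 h).
Hydrograph peak occurs at t = 9 h, so basin lag t_L = 9 − 2.4102 = 6.59 h.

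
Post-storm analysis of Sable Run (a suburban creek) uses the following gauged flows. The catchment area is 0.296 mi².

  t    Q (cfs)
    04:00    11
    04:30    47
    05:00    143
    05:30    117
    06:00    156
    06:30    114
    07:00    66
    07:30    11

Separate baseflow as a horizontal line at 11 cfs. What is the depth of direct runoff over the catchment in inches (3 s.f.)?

d ≈ 1.51 in

Direct runoff: 0.0, 36.0, 132.0, 106.0, 145.0, 103.0, 55.0, 0.0 cfs; ΣQ_DR = 577.0 cfs.
V = ΣQ_DR · Δt = 577.0 × 1800 s = 1.039 × 10^6 ft³.
Over A = 0.296 mi², depth = V / A = 1.51 in.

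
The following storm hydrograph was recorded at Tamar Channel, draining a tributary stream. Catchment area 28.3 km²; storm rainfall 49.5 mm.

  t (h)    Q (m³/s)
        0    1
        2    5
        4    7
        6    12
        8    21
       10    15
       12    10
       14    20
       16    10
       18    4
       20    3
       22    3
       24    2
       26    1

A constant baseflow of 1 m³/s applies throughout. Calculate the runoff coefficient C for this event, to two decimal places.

C ≈ 0.51

ΣQ_DR = 100.0 m³/s; V = ΣQ_DR·Δt = 7.200 × 10^5 m³.
Runoff depth d = V / A = 25.44 mm.
C = d / P = 25.44 / 49.5 = 0.51.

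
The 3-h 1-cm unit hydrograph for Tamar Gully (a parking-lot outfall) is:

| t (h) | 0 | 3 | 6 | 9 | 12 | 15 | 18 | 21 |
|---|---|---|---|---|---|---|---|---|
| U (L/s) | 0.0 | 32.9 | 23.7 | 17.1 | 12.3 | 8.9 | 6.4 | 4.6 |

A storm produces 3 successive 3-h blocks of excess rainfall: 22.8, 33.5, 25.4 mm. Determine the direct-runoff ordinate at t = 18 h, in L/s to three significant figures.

By discrete convolution, Q_j = Σ (P_i / 10 mm) · U_{j−i}.
At t = 18 h (j=6): Q = (22.8/10)·6.4 + (33.5/10)·8.9 + (25.4/10)·12.3 = 75.6 L/s.

Q ≈ 75.6 L/s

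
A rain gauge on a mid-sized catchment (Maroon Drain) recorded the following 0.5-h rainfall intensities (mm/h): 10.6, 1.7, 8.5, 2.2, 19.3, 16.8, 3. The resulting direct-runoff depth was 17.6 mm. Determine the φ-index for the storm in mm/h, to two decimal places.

Only the 4 blocks with intensity above φ contribute runoff: 10.6, 8.5, 19.3, 16.8 mm/h.
Σ(I−φ)·Δt = d  ⇒  (10.6+8.5+19.3+16.8 − 4φ)·0.5 = 17.6
φ = (55.20 − 17.6/0.5) / 4 = 5.00 mm/h.

φ ≈ 5.00 mm/h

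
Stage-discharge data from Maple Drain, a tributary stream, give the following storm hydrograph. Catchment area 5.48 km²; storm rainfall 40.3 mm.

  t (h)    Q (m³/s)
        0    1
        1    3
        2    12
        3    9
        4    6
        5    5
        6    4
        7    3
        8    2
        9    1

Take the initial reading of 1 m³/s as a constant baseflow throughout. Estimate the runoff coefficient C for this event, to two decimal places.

C ≈ 0.59

ΣQ_DR = 36.00 m³/s; V = ΣQ_DR·Δt = 1.296 × 10^5 m³.
Runoff depth d = V / A = 23.65 mm.
C = d / P = 23.65 / 40.3 = 0.59.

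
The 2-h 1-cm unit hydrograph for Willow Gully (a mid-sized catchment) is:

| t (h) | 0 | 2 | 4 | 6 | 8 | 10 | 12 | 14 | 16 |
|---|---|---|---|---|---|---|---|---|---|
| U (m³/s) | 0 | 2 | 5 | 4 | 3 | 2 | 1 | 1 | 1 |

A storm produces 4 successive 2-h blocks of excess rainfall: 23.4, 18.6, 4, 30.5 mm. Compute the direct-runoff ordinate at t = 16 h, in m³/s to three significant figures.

Q ≈ 10.7 m³/s

By discrete convolution, Q_j = Σ (P_i / 10 mm) · U_{j−i}.
At t = 16 h (j=8): Q = (23.4/10)·1 + (18.6/10)·1 + (4/10)·1 + (30.5/10)·2 = 10.7 m³/s.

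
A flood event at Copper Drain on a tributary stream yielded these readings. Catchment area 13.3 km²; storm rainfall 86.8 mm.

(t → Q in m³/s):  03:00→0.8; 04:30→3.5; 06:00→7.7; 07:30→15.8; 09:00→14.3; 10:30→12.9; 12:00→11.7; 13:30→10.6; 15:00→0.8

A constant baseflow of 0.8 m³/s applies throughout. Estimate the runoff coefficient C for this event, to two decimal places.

ΣQ_DR = 70.90 m³/s; V = ΣQ_DR·Δt = 3.829 × 10^5 m³.
Runoff depth d = V / A = 28.79 mm.
C = d / P = 28.79 / 86.8 = 0.33.

C ≈ 0.33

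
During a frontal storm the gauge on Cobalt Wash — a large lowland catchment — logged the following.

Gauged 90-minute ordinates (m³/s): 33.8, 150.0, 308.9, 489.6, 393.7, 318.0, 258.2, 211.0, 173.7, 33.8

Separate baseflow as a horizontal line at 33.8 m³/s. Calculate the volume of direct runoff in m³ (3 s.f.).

Direct-runoff ordinates (Q − Q_b): 0.0, 116.2, 275.1, 455.8, 359.9, 284.2, 224.4, 177.2, 139.9, 0.0 m³/s.
ΣQ_DR = 2033 m³/s.
With Δt = 1.5 h = 5400 s, V = ΣQ_DR · Δt = 2033 × 5400 = 1.10 × 10^7 m³.

V ≈ 1.10 × 10^7 m³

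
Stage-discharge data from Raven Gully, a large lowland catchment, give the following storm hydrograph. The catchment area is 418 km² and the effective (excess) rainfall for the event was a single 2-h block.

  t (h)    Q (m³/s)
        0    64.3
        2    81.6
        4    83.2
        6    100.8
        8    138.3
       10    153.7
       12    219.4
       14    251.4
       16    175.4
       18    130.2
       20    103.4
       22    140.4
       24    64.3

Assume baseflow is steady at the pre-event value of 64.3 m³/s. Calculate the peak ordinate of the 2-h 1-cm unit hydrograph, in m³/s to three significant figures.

U_p ≈ 125 m³/s

Direct runoff: 0.0, 17.3, 18.9, 36.5, 74.0, 89.4, 155.1, 187.1, 111.1, 65.9, 39.1, 76.1, 0.0 m³/s; ΣQ_DR = 870.5 m³/s, peak = 187.1 m³/s.
Runoff depth d = ΣQ_DR·Δt / A = 870.5 × 7200 / (418 km²) = 14.99 mm.
The 1-cm UH is the DRH scaled by (10 mm)/d, so U_p = 187.1 × 10/14.99 = 125 m³/s.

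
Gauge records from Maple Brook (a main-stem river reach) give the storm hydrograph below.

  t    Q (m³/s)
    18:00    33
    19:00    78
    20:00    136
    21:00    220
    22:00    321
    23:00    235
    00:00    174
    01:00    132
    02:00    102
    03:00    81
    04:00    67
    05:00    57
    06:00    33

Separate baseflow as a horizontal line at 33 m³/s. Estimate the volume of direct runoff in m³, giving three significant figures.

V ≈ 4.46 × 10^6 m³

Direct-runoff ordinates (Q − Q_b): 0.0, 45.0, 103.0, 187.0, 288.0, 202.0, 141.0, 99.0, 69.0, 48.0, 34.0, 24.0, 0.0 m³/s.
ΣQ_DR = 1240 m³/s.
With Δt = 1 h = 3600 s, V = ΣQ_DR · Δt = 1240 × 3600 = 4.46 × 10^6 m³.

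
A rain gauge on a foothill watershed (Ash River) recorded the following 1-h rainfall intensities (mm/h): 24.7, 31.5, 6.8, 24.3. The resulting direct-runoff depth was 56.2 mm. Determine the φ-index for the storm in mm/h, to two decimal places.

Only the 3 blocks with intensity above φ contribute runoff: 24.7, 31.5, 24.3 mm/h.
Σ(I−φ)·Δt = d  ⇒  (24.7+31.5+24.3 − 3φ)·1 = 56.2
φ = (80.50 − 56.2/1) / 3 = 8.10 mm/h.

φ ≈ 8.10 mm/h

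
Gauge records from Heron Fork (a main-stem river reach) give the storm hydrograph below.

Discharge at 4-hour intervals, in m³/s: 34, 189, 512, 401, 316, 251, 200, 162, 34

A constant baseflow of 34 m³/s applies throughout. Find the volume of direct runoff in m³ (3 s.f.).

V ≈ 2.58 × 10^7 m³

Direct-runoff ordinates (Q − Q_b): 0.0, 155.0, 478.0, 367.0, 282.0, 217.0, 166.0, 128.0, 0.0 m³/s.
ΣQ_DR = 1793 m³/s.
With Δt = 4 h = 14400 s, V = ΣQ_DR · Δt = 1793 × 14400 = 2.58 × 10^7 m³.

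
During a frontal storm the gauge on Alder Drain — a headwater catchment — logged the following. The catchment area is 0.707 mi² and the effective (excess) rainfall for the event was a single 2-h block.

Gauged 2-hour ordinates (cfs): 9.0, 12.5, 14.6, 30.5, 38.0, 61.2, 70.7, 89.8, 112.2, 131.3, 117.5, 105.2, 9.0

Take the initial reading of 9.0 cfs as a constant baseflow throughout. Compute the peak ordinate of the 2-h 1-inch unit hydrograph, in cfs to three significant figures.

Direct runoff: 0.0, 3.5, 5.6, 21.5, 29.0, 52.2, 61.7, 80.8, 103.2, 122.3, 108.5, 96.2, 0.0 cfs; ΣQ_DR = 684.5 cfs, peak = 122.3 cfs.
Runoff depth d = ΣQ_DR·Δt / A = 684.5 × 7200 / (0.707 mi²) = 3.001 in.
The 1-inch UH is the DRH scaled by (1 in)/d, so U_p = 122.3 × 1/3.001 = 40.8 cfs.

U_p ≈ 40.8 cfs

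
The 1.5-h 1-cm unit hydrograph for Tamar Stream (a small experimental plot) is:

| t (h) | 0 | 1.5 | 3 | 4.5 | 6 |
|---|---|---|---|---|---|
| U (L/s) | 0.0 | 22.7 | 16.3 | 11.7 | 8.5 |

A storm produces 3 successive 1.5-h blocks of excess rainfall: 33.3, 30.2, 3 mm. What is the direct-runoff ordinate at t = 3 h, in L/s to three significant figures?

Q ≈ 123 L/s

By discrete convolution, Q_j = Σ (P_i / 10 mm) · U_{j−i}.
At t = 3 h (j=2): Q = (33.3/10)·16.3 + (30.2/10)·22.7 + (3/10)·0.0 = 123 L/s.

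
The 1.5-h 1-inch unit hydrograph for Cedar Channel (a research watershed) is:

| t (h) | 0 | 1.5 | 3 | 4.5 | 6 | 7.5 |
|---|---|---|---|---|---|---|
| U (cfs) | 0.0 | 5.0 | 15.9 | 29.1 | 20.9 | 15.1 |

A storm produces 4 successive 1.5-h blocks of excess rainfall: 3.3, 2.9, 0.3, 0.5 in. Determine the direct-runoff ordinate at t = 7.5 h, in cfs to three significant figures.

By discrete convolution, Q_j = Σ (P_i / 1 in) · U_{j−i}.
At t = 7.5 h (j=5): Q = (3.3/1)·15.1 + (2.9/1)·20.9 + (0.3/1)·29.1 + (0.5/1)·15.9 = 127 cfs.

Q ≈ 127 cfs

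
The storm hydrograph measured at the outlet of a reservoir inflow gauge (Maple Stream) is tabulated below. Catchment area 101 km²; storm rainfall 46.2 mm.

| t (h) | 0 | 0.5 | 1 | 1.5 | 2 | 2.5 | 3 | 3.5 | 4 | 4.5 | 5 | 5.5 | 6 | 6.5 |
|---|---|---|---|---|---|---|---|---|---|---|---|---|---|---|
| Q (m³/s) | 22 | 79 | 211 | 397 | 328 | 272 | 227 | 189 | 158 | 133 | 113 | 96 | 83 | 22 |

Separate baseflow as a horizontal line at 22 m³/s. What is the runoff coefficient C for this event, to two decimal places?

C ≈ 0.78

ΣQ_DR = 2022 m³/s; V = ΣQ_DR·Δt = 3.640 × 10^6 m³.
Runoff depth d = V / A = 36.04 mm.
C = d / P = 36.04 / 46.2 = 0.78.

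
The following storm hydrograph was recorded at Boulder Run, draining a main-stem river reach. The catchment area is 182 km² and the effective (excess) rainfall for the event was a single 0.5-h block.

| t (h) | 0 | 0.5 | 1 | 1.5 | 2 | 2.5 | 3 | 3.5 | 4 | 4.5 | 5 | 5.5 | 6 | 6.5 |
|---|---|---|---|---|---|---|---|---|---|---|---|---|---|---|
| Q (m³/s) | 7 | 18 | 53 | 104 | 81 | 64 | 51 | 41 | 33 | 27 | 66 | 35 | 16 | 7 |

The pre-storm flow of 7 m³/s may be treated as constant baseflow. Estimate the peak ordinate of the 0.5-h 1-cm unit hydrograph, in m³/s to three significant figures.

Direct runoff: 0.0, 11.0, 46.0, 97.0, 74.0, 57.0, 44.0, 34.0, 26.0, 20.0, 59.0, 28.0, 9.0, 0.0 m³/s; ΣQ_DR = 505.0 m³/s, peak = 97.0 m³/s.
Runoff depth d = ΣQ_DR·Δt / A = 505.0 × 1800 / (182 km²) = 4.995 mm.
The 1-cm UH is the DRH scaled by (10 mm)/d, so U_p = 97.0 × 10/4.995 = 194 m³/s.

U_p ≈ 194 m³/s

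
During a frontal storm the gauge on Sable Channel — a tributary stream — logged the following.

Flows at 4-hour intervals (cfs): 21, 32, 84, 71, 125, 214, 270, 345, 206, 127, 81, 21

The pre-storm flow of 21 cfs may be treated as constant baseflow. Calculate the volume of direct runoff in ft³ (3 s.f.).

Direct-runoff ordinates (Q − Q_b): 0.0, 11.0, 63.0, 50.0, 104.0, 193.0, 249.0, 324.0, 185.0, 106.0, 60.0, 0.0 cfs.
ΣQ_DR = 1345 cfs.
With Δt = 4 h = 14400 s, V = ΣQ_DR · Δt = 1345 × 14400 = 1.94 × 10^7 ft³.

V ≈ 1.94 × 10^7 ft³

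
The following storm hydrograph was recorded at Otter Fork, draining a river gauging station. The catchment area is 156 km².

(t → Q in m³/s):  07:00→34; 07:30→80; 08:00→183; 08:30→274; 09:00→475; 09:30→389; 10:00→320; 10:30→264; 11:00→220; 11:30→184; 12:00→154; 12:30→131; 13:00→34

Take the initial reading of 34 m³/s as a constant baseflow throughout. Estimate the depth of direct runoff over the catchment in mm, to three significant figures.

d ≈ 26.5 mm

Direct runoff: 0.0, 46.0, 149.0, 240.0, 441.0, 355.0, 286.0, 230.0, 186.0, 150.0, 120.0, 97.0, 0.0 m³/s; ΣQ_DR = 2300 m³/s.
V = ΣQ_DR · Δt = 2300 × 1800 s = 4.140 × 10^6 m³.
Over A = 156 km², depth = V / A = 26.5 mm.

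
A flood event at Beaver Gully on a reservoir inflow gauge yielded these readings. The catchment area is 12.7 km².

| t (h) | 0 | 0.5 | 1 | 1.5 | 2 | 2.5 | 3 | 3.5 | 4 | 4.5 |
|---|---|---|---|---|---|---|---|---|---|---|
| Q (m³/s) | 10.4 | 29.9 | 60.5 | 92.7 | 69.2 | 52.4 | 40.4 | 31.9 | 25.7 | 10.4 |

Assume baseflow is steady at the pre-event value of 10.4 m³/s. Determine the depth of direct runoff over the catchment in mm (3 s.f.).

Direct runoff: 0.0, 19.5, 50.1, 82.3, 58.8, 42.0, 30.0, 21.5, 15.3, 0.0 m³/s; ΣQ_DR = 319.5 m³/s.
V = ΣQ_DR · Δt = 319.5 × 1800 s = 5.751 × 10^5 m³.
Over A = 12.7 km², depth = V / A = 45.3 mm.

d ≈ 45.3 mm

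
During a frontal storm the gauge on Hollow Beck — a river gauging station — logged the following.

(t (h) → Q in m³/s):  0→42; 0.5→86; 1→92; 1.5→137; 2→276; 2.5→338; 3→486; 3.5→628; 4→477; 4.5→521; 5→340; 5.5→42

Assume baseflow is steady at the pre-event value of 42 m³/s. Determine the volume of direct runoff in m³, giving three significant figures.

Direct-runoff ordinates (Q − Q_b): 0.0, 44.0, 50.0, 95.0, 234.0, 296.0, 444.0, 586.0, 435.0, 479.0, 298.0, 0.0 m³/s.
ΣQ_DR = 2961 m³/s.
With Δt = 0.5 h = 1800 s, V = ΣQ_DR · Δt = 2961 × 1800 = 5.33 × 10^6 m³.

V ≈ 5.33 × 10^6 m³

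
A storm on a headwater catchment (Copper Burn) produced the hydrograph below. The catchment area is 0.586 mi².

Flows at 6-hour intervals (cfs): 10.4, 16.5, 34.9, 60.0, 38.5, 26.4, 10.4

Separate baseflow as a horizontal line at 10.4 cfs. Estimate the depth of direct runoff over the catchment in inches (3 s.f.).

d ≈ 1.97 in

Direct runoff: 0.0, 6.1, 24.5, 49.6, 28.1, 16.0, 0.0 cfs; ΣQ_DR = 124.3 cfs.
V = ΣQ_DR · Δt = 124.3 × 21600 s = 2.685 × 10^6 ft³.
Over A = 0.586 mi², depth = V / A = 1.97 in.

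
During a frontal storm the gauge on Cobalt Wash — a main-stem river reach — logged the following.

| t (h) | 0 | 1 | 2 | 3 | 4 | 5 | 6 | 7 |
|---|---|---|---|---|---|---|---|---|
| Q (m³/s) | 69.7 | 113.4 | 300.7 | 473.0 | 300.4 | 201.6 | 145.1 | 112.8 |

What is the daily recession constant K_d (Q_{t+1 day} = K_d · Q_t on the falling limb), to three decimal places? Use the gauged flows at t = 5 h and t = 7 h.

K_d ≈ 0.001

Between t = 5 h and t = 7 h the flow falls from 201.6 to 112.8 m³/s over 2×1 h = 2 h.
Per-interval ratio K = (112.8/201.6)^(1/2) = 0.7480; K_d = K^(24/1) = 0.001.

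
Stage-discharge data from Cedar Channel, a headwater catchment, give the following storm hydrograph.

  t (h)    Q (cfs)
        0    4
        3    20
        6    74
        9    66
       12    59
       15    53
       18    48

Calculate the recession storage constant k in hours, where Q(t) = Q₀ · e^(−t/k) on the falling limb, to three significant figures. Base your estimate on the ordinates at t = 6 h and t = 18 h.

On the falling limb, Q drops from 74 to 48 cfs between t = 6 h and t = 18 h (Δt = 12 h).
k = −Δt / ln(Q₂/Q₁) = −12 / ln(48/74) = 27.7 h.

k ≈ 27.7 h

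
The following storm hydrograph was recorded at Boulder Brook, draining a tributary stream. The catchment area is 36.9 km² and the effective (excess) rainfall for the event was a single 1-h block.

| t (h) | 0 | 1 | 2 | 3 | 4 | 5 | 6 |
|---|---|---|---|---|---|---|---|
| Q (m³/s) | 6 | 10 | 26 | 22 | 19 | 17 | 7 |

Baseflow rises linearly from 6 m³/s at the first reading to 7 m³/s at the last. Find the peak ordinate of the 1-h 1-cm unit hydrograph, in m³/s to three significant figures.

Direct runoff: 0.00, 3.83, 19.67, 15.50, 12.33, 10.17, 0.00 m³/s; ΣQ_DR = 61.50 m³/s, peak = 19.67 m³/s.
Runoff depth d = ΣQ_DR·Δt / A = 61.50 × 3600 / (36.9 km²) = 6.000 mm.
The 1-cm UH is the DRH scaled by (10 mm)/d, so U_p = 19.67 × 10/6.000 = 32.8 m³/s.

U_p ≈ 32.8 m³/s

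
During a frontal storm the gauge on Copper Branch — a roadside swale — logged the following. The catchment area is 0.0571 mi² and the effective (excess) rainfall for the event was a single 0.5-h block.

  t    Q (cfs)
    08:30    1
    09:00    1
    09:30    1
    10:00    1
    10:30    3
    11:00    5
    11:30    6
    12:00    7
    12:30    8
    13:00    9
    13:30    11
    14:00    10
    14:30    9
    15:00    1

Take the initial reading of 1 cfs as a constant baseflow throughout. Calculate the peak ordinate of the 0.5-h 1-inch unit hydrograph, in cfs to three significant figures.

U_p ≈ 12.5 cfs

Direct runoff: 0.0, 0.0, 0.0, 0.0, 2.0, 4.0, 5.0, 6.0, 7.0, 8.0, 10.0, 9.0, 8.0, 0.0 cfs; ΣQ_DR = 59.00 cfs, peak = 10.0 cfs.
Runoff depth d = ΣQ_DR·Δt / A = 59.00 × 1800 / (0.0571 mi²) = 0.8006 in.
The 1-inch UH is the DRH scaled by (1 in)/d, so U_p = 10.0 × 1/0.8006 = 12.5 cfs.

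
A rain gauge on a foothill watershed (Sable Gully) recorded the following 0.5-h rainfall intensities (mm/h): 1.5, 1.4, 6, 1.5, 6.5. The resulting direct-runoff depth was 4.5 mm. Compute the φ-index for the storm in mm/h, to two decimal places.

Only the 2 blocks with intensity above φ contribute runoff: 6, 6.5 mm/h.
Σ(I−φ)·Δt = d  ⇒  (6+6.5 − 2φ)·0.5 = 4.5
φ = (12.50 − 4.5/0.5) / 2 = 1.75 mm/h.

φ ≈ 1.75 mm/h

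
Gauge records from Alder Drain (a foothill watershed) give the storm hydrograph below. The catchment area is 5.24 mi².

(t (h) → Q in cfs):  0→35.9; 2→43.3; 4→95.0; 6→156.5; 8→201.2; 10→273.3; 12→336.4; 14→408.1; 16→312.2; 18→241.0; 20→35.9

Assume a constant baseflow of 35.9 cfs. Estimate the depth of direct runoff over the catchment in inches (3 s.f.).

Direct runoff: 0.0, 7.4, 59.1, 120.6, 165.3, 237.4, 300.5, 372.2, 276.3, 205.1, 0.0 cfs; ΣQ_DR = 1744 cfs.
V = ΣQ_DR · Δt = 1744 × 7200 s = 1.256 × 10^7 ft³.
Over A = 5.24 mi², depth = V / A = 1.03 in.

d ≈ 1.03 in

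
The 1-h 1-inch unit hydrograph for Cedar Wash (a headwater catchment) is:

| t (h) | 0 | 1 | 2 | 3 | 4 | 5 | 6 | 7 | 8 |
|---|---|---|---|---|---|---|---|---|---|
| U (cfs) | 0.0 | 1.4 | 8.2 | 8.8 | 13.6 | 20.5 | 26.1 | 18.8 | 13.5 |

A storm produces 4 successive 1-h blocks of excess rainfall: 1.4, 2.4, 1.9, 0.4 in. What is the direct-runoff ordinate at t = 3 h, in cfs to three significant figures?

Q ≈ 34.7 cfs

By discrete convolution, Q_j = Σ (P_i / 1 in) · U_{j−i}.
At t = 3 h (j=3): Q = (1.4/1)·8.8 + (2.4/1)·8.2 + (1.9/1)·1.4 + (0.4/1)·0.0 = 34.7 cfs.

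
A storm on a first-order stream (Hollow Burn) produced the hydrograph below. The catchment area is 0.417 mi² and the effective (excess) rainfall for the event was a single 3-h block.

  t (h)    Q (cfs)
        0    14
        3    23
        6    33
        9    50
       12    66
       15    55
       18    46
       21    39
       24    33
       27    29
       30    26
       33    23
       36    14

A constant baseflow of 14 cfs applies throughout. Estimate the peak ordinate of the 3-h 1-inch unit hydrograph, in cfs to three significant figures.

U_p ≈ 17.3 cfs

Direct runoff: 0.0, 9.0, 19.0, 36.0, 52.0, 41.0, 32.0, 25.0, 19.0, 15.0, 12.0, 9.0, 0.0 cfs; ΣQ_DR = 269.0 cfs, peak = 52.0 cfs.
Runoff depth d = ΣQ_DR·Δt / A = 269.0 × 10800 / (0.417 mi²) = 2.999 in.
The 1-inch UH is the DRH scaled by (1 in)/d, so U_p = 52.0 × 1/2.999 = 17.3 cfs.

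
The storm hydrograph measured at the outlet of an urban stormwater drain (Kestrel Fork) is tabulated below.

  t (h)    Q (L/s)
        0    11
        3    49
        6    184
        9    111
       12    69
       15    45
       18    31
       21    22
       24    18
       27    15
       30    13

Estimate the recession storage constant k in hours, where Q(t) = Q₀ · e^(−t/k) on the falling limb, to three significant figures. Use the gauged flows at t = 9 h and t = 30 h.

k ≈ 9.79 h

On the falling limb, Q drops from 111 to 13 L/s between t = 9 h and t = 30 h (Δt = 21 h).
k = −Δt / ln(Q₂/Q₁) = −21 / ln(13/111) = 9.79 h.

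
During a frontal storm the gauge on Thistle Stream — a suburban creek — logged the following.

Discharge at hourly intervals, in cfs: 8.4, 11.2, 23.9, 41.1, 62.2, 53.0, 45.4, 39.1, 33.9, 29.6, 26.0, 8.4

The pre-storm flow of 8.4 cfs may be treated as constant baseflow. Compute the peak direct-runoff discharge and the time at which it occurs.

Subtracting baseflow gives direct-runoff ordinates: 0.0, 2.8, 15.5, 32.7, 53.8, 44.6, 37.0, 30.7, 25.5, 21.2, 17.6, 0.0 cfs.
The maximum is 53.8 cfs, occurring at the reading for t = 4 h.

Q_p = 53.8 cfs at t = 4 h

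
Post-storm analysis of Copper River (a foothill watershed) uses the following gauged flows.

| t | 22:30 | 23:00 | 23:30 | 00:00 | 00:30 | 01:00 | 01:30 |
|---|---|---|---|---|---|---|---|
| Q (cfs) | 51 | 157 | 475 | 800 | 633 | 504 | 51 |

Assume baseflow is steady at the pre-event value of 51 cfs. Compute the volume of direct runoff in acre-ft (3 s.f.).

Direct-runoff ordinates (Q − Q_b): 0.0, 106.0, 424.0, 749.0, 582.0, 453.0, 0.0 cfs.
ΣQ_DR = 2314 cfs.
With Δt = 0.5 h = 1800 s, V = ΣQ_DR · Δt = 2314 × 1800 = 4.17 × 10^6 ft³ = 95.6 acre-ft.

V ≈ 95.6 acre-ft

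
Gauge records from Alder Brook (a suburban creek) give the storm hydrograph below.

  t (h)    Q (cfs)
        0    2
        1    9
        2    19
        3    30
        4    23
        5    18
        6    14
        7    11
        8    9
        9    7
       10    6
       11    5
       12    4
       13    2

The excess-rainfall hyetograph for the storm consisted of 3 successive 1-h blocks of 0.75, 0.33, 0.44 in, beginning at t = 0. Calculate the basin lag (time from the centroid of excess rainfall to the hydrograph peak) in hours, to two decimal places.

Centroid of excess rainfall: t_c = Σ P_i·t̄_i / ΣP_i = 1.2961 h (block centres at 0.5, 1.5, 2.5 h).
Hydrograph peak occurs at t = 3 h, so basin lag t_L = 3 − 1.2961 = 1.70 h.

t_L ≈ 1.70 h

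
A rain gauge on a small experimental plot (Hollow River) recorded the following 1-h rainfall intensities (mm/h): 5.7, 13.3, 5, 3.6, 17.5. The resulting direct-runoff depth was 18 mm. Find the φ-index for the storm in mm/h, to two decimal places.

Only the 2 blocks with intensity above φ contribute runoff: 13.3, 17.5 mm/h.
Σ(I−φ)·Δt = d  ⇒  (13.3+17.5 − 2φ)·1 = 18
φ = (30.80 − 18/1) / 2 = 6.40 mm/h.

φ ≈ 6.40 mm/h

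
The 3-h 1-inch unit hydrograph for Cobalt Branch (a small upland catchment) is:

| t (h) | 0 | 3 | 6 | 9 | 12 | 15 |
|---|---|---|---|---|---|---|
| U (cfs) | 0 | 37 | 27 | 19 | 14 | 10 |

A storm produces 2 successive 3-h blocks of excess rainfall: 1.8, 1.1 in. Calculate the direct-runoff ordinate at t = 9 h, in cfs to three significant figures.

Q ≈ 63.9 cfs

By discrete convolution, Q_j = Σ (P_i / 1 in) · U_{j−i}.
At t = 9 h (j=3): Q = (1.8/1)·19 + (1.1/1)·27 = 63.9 cfs.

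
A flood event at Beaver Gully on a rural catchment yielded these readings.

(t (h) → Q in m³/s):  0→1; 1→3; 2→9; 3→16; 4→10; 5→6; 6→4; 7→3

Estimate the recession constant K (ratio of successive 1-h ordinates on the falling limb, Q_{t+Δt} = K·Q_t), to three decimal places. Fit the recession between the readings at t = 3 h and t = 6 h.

Using the recession-limb readings at t = 3 h and t = 6 h: Q falls from 16 to 4 m³/s over 3 intervals.
K = (Q₂/Q₁)^(1/3) = (4/16)^(1/3) = 0.630.

K ≈ 0.630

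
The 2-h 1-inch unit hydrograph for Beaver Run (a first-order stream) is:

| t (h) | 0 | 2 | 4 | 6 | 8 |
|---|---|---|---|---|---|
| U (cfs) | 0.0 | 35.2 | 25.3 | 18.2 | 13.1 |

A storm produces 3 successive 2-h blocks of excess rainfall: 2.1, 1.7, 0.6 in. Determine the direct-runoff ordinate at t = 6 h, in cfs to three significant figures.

By discrete convolution, Q_j = Σ (P_i / 1 in) · U_{j−i}.
At t = 6 h (j=3): Q = (2.1/1)·18.2 + (1.7/1)·25.3 + (0.6/1)·35.2 = 102 cfs.

Q ≈ 102 cfs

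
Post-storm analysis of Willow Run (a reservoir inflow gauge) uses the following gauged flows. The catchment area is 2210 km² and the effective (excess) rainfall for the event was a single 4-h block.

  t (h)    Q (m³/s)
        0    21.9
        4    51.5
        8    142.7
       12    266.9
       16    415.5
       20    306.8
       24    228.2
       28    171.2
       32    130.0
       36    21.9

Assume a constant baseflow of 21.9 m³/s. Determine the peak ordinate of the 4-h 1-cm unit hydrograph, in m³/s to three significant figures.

Direct runoff: 0.0, 29.6, 120.8, 245.0, 393.6, 284.9, 206.3, 149.3, 108.1, 0.0 m³/s; ΣQ_DR = 1538 m³/s, peak = 393.6 m³/s.
Runoff depth d = ΣQ_DR·Δt / A = 1538 × 14400 / (2210 km²) = 10.02 mm.
The 1-cm UH is the DRH scaled by (10 mm)/d, so U_p = 393.6 × 10/10.02 = 393 m³/s.

U_p ≈ 393 m³/s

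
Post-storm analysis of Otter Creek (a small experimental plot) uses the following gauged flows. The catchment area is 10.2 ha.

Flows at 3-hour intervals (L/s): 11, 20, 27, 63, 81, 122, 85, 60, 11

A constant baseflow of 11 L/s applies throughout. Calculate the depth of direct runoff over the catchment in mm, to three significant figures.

Direct runoff: 0.0, 9.0, 16.0, 52.0, 70.0, 111.0, 74.0, 49.0, 0.0 L/s; ΣQ_DR = 381.0 L/s.
V = ΣQ_DR · Δt = 381.0 × 10800 s = 4.115 × 10^6 L.
Over A = 10.2 ha, depth = V / A = 40.3 mm.

d ≈ 40.3 mm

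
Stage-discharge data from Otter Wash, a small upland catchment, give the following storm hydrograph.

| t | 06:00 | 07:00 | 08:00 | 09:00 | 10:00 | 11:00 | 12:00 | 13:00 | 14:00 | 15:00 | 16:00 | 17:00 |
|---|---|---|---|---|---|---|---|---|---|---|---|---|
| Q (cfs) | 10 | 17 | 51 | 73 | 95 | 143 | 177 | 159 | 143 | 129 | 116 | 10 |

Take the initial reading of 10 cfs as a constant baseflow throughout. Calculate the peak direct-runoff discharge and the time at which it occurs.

Q_p = 167.0 cfs at t = 12:00

Subtracting baseflow gives direct-runoff ordinates: 0.0, 7.0, 41.0, 63.0, 85.0, 133.0, 167.0, 149.0, 133.0, 119.0, 106.0, 0.0 cfs.
The maximum is 167.0 cfs, occurring at the reading for t = 12:00.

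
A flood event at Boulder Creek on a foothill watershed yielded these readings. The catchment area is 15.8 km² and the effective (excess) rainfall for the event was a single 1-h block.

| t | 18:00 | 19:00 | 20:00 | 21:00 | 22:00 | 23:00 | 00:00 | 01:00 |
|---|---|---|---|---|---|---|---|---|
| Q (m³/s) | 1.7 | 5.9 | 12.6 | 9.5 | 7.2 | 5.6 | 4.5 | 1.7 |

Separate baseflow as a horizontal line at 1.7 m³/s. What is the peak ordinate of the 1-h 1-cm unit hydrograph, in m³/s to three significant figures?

U_p ≈ 13.6 m³/s

Direct runoff: 0.0, 4.2, 10.9, 7.8, 5.5, 3.9, 2.8, 0.0 m³/s; ΣQ_DR = 35.10 m³/s, peak = 10.9 m³/s.
Runoff depth d = ΣQ_DR·Δt / A = 35.10 × 3600 / (15.8 km²) = 7.997 mm.
The 1-cm UH is the DRH scaled by (10 mm)/d, so U_p = 10.9 × 10/7.997 = 13.6 m³/s.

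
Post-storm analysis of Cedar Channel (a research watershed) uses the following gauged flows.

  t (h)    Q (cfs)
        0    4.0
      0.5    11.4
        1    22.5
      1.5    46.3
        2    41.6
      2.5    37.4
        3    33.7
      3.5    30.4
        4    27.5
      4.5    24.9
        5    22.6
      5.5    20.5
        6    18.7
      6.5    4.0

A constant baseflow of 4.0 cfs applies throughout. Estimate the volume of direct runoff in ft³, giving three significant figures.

Direct-runoff ordinates (Q − Q_b): 0.0, 7.4, 18.5, 42.3, 37.6, 33.4, 29.7, 26.4, 23.5, 20.9, 18.6, 16.5, 14.7, 0.0 cfs.
ΣQ_DR = 289.5 cfs.
With Δt = 0.5 h = 1800 s, V = ΣQ_DR · Δt = 289.5 × 1800 = 5.21 × 10^5 ft³.

V ≈ 5.21 × 10^5 ft³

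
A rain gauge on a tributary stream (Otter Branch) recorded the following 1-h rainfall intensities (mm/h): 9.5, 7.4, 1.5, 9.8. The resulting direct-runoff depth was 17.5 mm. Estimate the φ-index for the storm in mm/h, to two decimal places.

φ ≈ 3.07 mm/h

Only the 3 blocks with intensity above φ contribute runoff: 9.5, 7.4, 9.8 mm/h.
Σ(I−φ)·Δt = d  ⇒  (9.5+7.4+9.8 − 3φ)·1 = 17.5
φ = (26.70 − 17.5/1) / 3 = 3.07 mm/h.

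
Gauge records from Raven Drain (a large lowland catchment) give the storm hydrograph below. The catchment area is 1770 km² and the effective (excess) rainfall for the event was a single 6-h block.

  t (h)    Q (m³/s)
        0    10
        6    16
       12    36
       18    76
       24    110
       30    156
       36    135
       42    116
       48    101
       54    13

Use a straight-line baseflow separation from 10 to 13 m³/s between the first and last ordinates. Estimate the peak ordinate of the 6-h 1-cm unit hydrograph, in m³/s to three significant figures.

Direct runoff: 0.00, 5.67, 25.33, 65.00, 98.67, 144.33, 123.00, 103.67, 88.33, 0.00 m³/s; ΣQ_DR = 654.0 m³/s, peak = 144.33 m³/s.
Runoff depth d = ΣQ_DR·Δt / A = 654.0 × 21600 / (1770 km²) = 7.981 mm.
The 1-cm UH is the DRH scaled by (10 mm)/d, so U_p = 144.33 × 10/7.981 = 181 m³/s.

U_p ≈ 181 m³/s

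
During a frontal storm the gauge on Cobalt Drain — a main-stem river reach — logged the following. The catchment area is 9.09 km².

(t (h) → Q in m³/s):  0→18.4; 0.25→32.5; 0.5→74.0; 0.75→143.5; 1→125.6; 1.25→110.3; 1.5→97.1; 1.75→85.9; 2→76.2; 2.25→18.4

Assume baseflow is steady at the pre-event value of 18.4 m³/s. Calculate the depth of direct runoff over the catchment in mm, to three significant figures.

d ≈ 59.2 mm

Direct runoff: 0.0, 14.1, 55.6, 125.1, 107.2, 91.9, 78.7, 67.5, 57.8, 0.0 m³/s; ΣQ_DR = 597.9 m³/s.
V = ΣQ_DR · Δt = 597.9 × 900 s = 5.381 × 10^5 m³.
Over A = 9.09 km², depth = V / A = 59.2 mm.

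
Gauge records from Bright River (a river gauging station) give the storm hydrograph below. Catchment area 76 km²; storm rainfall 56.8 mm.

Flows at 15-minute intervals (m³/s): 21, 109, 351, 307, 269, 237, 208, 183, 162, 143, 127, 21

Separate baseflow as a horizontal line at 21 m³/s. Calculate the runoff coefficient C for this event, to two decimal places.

ΣQ_DR = 1886 m³/s; V = ΣQ_DR·Δt = 1.697 × 10^6 m³.
Runoff depth d = V / A = 22.33 mm.
C = d / P = 22.33 / 56.8 = 0.39.

C ≈ 0.39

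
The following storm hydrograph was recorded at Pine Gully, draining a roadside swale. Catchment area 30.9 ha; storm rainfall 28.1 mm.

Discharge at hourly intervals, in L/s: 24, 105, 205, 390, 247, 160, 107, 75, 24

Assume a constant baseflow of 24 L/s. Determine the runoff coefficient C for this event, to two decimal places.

C ≈ 0.46

ΣQ_DR = 1121 L/s; V = ΣQ_DR·Δt = 4.036 × 10^6 L.
Runoff depth d = V / A = 13.06 mm.
C = d / P = 13.06 / 28.1 = 0.46.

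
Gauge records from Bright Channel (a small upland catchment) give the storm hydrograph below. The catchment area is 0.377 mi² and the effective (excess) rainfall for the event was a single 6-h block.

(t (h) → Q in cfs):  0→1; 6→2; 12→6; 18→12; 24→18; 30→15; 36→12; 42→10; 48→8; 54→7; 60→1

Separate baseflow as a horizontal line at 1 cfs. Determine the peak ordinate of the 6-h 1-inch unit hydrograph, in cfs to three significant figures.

Direct runoff: 0.0, 1.0, 5.0, 11.0, 17.0, 14.0, 11.0, 9.0, 7.0, 6.0, 0.0 cfs; ΣQ_DR = 81.00 cfs, peak = 17.0 cfs.
Runoff depth d = ΣQ_DR·Δt / A = 81.00 × 21600 / (0.377 mi²) = 1.998 in.
The 1-inch UH is the DRH scaled by (1 in)/d, so U_p = 17.0 × 1/1.998 = 8.51 cfs.

U_p ≈ 8.51 cfs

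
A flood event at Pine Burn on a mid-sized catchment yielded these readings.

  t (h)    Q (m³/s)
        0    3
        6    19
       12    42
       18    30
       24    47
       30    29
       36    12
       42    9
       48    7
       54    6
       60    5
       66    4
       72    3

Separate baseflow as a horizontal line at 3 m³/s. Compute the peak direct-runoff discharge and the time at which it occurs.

Q_p = 44.0 m³/s at t = 24 h

Subtracting baseflow gives direct-runoff ordinates: 0.0, 16.0, 39.0, 27.0, 44.0, 26.0, 9.0, 6.0, 4.0, 3.0, 2.0, 1.0, 0.0 m³/s.
The maximum is 44.0 m³/s, occurring at the reading for t = 24 h.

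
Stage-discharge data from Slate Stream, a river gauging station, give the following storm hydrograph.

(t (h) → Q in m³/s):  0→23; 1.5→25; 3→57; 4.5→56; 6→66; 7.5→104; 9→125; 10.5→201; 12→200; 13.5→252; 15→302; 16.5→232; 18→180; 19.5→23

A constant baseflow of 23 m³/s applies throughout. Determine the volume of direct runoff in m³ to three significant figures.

V ≈ 8.23 × 10^6 m³

Direct-runoff ordinates (Q − Q_b): 0.0, 2.0, 34.0, 33.0, 43.0, 81.0, 102.0, 178.0, 177.0, 229.0, 279.0, 209.0, 157.0, 0.0 m³/s.
ΣQ_DR = 1524 m³/s.
With Δt = 1.5 h = 5400 s, V = ΣQ_DR · Δt = 1524 × 5400 = 8.23 × 10^6 m³.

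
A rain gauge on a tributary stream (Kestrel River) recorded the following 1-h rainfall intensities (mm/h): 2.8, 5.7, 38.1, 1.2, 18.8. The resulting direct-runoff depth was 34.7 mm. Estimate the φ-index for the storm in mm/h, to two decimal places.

φ ≈ 11.10 mm/h

Only the 2 blocks with intensity above φ contribute runoff: 38.1, 18.8 mm/h.
Σ(I−φ)·Δt = d  ⇒  (38.1+18.8 − 2φ)·1 = 34.7
φ = (56.90 − 34.7/1) / 2 = 11.10 mm/h.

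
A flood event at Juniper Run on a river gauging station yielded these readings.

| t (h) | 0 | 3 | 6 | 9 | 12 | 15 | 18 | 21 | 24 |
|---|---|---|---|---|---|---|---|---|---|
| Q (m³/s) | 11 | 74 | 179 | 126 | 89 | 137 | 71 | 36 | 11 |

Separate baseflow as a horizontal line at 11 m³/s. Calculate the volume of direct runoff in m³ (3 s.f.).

V ≈ 6.86 × 10^6 m³

Direct-runoff ordinates (Q − Q_b): 0.0, 63.0, 168.0, 115.0, 78.0, 126.0, 60.0, 25.0, 0.0 m³/s.
ΣQ_DR = 635.0 m³/s.
With Δt = 3 h = 10800 s, V = ΣQ_DR · Δt = 635.0 × 10800 = 6.86 × 10^6 m³.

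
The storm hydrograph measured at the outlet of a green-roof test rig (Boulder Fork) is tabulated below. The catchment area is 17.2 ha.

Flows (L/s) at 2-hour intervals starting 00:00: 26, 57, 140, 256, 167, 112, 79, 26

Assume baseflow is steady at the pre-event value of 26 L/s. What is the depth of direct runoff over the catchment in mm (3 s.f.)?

d ≈ 27.4 mm

Direct runoff: 0.0, 31.0, 114.0, 230.0, 141.0, 86.0, 53.0, 0.0 L/s; ΣQ_DR = 655.0 L/s.
V = ΣQ_DR · Δt = 655.0 × 7200 s = 4.716 × 10^6 L.
Over A = 17.2 ha, depth = V / A = 27.4 mm.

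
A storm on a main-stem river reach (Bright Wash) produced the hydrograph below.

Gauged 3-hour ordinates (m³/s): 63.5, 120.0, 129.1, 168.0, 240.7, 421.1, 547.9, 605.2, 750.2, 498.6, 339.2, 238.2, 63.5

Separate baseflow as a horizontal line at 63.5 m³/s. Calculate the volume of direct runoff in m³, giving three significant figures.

V ≈ 3.63 × 10^7 m³

Direct-runoff ordinates (Q − Q_b): 0.0, 56.5, 65.6, 104.5, 177.2, 357.6, 484.4, 541.7, 686.7, 435.1, 275.7, 174.7, 0.0 m³/s.
ΣQ_DR = 3360 m³/s.
With Δt = 3 h = 10800 s, V = ΣQ_DR · Δt = 3360 × 10800 = 3.63 × 10^7 m³.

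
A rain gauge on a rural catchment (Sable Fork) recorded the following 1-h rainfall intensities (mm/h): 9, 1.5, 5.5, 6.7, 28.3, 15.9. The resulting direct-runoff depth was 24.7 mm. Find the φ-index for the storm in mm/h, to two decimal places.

Only the 2 blocks with intensity above φ contribute runoff: 28.3, 15.9 mm/h.
Σ(I−φ)·Δt = d  ⇒  (28.3+15.9 − 2φ)·1 = 24.7
φ = (44.20 − 24.7/1) / 2 = 9.75 mm/h.

φ ≈ 9.75 mm/h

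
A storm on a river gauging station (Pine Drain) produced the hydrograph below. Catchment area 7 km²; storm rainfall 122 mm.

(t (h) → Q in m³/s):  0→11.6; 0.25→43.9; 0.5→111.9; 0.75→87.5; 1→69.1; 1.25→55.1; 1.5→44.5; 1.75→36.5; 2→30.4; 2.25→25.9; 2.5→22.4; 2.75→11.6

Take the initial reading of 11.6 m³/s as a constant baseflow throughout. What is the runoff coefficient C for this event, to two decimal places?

C ≈ 0.43

ΣQ_DR = 411.2 m³/s; V = ΣQ_DR·Δt = 3.701 × 10^5 m³.
Runoff depth d = V / A = 52.87 mm.
C = d / P = 52.87 / 122 = 0.43.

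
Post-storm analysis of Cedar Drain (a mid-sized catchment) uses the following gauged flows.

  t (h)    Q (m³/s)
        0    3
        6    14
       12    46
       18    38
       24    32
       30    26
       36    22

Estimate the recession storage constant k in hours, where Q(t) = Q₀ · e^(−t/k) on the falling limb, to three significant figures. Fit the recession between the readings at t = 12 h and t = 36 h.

k ≈ 32.5 h

On the falling limb, Q drops from 46 to 22 m³/s between t = 12 h and t = 36 h (Δt = 24 h).
k = −Δt / ln(Q₂/Q₁) = −24 / ln(22/46) = 32.5 h.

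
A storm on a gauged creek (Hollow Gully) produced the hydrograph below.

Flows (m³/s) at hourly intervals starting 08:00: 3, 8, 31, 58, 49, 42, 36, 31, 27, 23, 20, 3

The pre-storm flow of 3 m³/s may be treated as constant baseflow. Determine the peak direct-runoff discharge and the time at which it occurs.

Subtracting baseflow gives direct-runoff ordinates: 0.0, 5.0, 28.0, 55.0, 46.0, 39.0, 33.0, 28.0, 24.0, 20.0, 17.0, 0.0 m³/s.
The maximum is 55.0 m³/s, occurring at the reading for t = 11:00.

Q_p = 55.0 m³/s at t = 11:00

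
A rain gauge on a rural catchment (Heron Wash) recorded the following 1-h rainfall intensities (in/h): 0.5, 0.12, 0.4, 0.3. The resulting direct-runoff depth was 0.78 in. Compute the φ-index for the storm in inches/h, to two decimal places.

φ ≈ 0.14 in/h

Only the 3 blocks with intensity above φ contribute runoff: 0.5, 0.4, 0.3 in/h.
Σ(I−φ)·Δt = d  ⇒  (0.5+0.4+0.3 − 3φ)·1 = 0.78
φ = (1.200 − 0.78/1) / 3 = 0.14 in/h.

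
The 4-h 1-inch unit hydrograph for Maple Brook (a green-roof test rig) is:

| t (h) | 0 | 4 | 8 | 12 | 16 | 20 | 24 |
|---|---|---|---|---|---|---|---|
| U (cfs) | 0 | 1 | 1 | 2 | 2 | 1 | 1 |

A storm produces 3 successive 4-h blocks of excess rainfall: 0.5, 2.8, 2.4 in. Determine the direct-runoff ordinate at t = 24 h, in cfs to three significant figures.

By discrete convolution, Q_j = Σ (P_i / 1 in) · U_{j−i}.
At t = 24 h (j=6): Q = (0.5/1)·1 + (2.8/1)·1 + (2.4/1)·2 = 8.10 cfs.

Q ≈ 8.10 cfs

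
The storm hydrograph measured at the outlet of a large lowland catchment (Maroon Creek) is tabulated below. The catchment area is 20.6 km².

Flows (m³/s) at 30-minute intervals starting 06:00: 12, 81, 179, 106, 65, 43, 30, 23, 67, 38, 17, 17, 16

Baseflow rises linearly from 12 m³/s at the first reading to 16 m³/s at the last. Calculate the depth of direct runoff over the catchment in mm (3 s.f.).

Direct runoff: 0.00, 68.67, 166.33, 93.00, 51.67, 29.33, 16.00, 8.67, 52.33, 23.00, 1.67, 1.33, 0.00 m³/s; ΣQ_DR = 512.0 m³/s.
V = ΣQ_DR · Δt = 512.0 × 1800 s = 9.216 × 10^5 m³.
Over A = 20.6 km², depth = V / A = 44.7 mm.

d ≈ 44.7 mm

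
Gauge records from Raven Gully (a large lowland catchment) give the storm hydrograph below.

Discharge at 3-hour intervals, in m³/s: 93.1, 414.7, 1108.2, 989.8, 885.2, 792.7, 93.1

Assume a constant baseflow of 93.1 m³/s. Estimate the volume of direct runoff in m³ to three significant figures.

V ≈ 4.02 × 10^7 m³

Direct-runoff ordinates (Q − Q_b): 0.0, 321.6, 1015.1, 896.7, 792.1, 699.6, 0.0 m³/s.
ΣQ_DR = 3725 m³/s.
With Δt = 3 h = 10800 s, V = ΣQ_DR · Δt = 3725 × 10800 = 4.02 × 10^7 m³.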